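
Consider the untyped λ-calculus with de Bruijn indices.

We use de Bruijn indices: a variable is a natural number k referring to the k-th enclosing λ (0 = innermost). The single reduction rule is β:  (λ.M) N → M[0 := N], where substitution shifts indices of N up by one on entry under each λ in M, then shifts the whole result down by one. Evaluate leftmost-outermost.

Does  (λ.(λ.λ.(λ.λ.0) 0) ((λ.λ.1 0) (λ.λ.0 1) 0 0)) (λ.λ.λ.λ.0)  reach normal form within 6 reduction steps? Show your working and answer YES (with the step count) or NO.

Answer: YES — reaches normal form λ.λ.0 in 3 ≤ 6 steps

Reduction:
  start: (λ.(λ.λ.(λ.λ.0) 0) ((λ.λ.1 0) (λ.λ.0 1) 0 0)) (λ.λ.λ.λ.0)
  [1] (λ.λ.(λ.λ.0) 0) ((λ.λ.1 0) (λ.λ.0 1) (λ.λ.λ.λ.0) (λ.λ.λ.λ.0))
  [2] λ.(λ.λ.0) 0
  [3] λ.λ.0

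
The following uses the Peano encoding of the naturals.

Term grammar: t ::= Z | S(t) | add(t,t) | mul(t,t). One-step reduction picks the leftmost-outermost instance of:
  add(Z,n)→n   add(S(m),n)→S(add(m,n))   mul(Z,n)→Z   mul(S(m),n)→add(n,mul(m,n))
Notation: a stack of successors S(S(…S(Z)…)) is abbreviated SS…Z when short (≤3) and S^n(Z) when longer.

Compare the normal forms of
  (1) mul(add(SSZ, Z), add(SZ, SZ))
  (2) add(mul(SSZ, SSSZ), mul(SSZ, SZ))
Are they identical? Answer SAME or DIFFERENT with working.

Term A:
  start: mul(add(SSZ, Z), add(SZ, SZ))
  [1] mul(S(add(SZ, Z)), add(SZ, SZ))
  [2] add(add(SZ, SZ), mul(add(SZ, Z), add(SZ, SZ)))
  [3] add(S(add(Z, SZ)), mul(add(SZ, Z), add(SZ, SZ)))
  [4] S(add(add(Z, SZ), mul(add(SZ, Z), add(SZ, SZ))))
  [5] S(add(SZ, mul(add(SZ, Z), add(SZ, SZ))))
  [6] S(S(add(Z, mul(add(SZ, Z), add(SZ, SZ)))))
  [7] S(S(mul(add(SZ, Z), add(SZ, SZ))))
  [8] S(S(mul(S(add(Z, Z)), add(SZ, SZ))))
  [9] S(S(add(add(SZ, SZ), mul(add(Z, Z), add(SZ, SZ)))))
  [10] S(S(add(S(add(Z, SZ)), mul(add(Z, Z), add(SZ, SZ)))))
  [11] S(S(S(add(add(Z, SZ), mul(add(Z, Z), add(SZ, SZ))))))
  [12] S(S(S(add(SZ, mul(add(Z, Z), add(SZ, SZ))))))
  [13] S(S(S(S(add(Z, mul(add(Z, Z), add(SZ, SZ)))))))
  [14] S(S(S(S(mul(add(Z, Z), add(SZ, SZ))))))
  [15] S(S(S(S(mul(Z, add(SZ, SZ))))))
  [16] S^4(Z)

Term B:
  start: add(mul(SSZ, SSSZ), mul(SSZ, SZ))
  [1] add(add(SSSZ, mul(SZ, SSSZ)), mul(SSZ, SZ))
  [2] add(S(add(SSZ, mul(SZ, SSSZ))), mul(SSZ, SZ))
  [3] S(add(add(SSZ, mul(SZ, SSSZ)), mul(SSZ, SZ)))
  [4] S(add(S(add(SZ, mul(SZ, SSSZ))), mul(SSZ, SZ)))
  [5] S(S(add(add(SZ, mul(SZ, SSSZ)), mul(SSZ, SZ))))
  [6] S(S(add(S(add(Z, mul(SZ, SSSZ))), mul(SSZ, SZ))))
  [7] S(S(S(add(add(Z, mul(SZ, SSSZ)), mul(SSZ, SZ)))))
  [8] S(S(S(add(mul(SZ, SSSZ), mul(SSZ, SZ)))))
  [9] S(S(S(add(add(SSSZ, mul(Z, SSSZ)), mul(SSZ, SZ)))))
  [10] S(S(S(add(S(add(SSZ, mul(Z, SSSZ))), mul(SSZ, SZ)))))
  [11] S(S(S(S(add(add(SSZ, mul(Z, SSSZ)), mul(SSZ, SZ))))))
  [12] S(S(S(S(add(S(add(SZ, mul(Z, SSSZ))), mul(SSZ, SZ))))))
  [13] S(S(S(S(S(add(add(SZ, mul(Z, SSSZ)), mul(SSZ, SZ)))))))
  [14] S(S(S(S(S(add(S(add(Z, mul(Z, SSSZ))), mul(SSZ, SZ)))))))
  [15] S(S(S(S(S(S(add(add(Z, mul(Z, SSSZ)), mul(SSZ, SZ))))))))
  [16] S(S(S(S(S(S(add(mul(Z, SSSZ), mul(SSZ, SZ))))))))
  [17] S(S(S(S(S(S(add(Z, mul(SSZ, SZ))))))))
  [18] S(S(S(S(S(S(mul(SSZ, SZ)))))))
  [19] S(S(S(S(S(S(add(SZ, mul(SZ, SZ))))))))
  [20] S(S(S(S(S(S(S(add(Z, mul(SZ, SZ)))))))))
  [21] S(S(S(S(S(S(S(mul(SZ, SZ))))))))
  [22] S(S(S(S(S(S(S(add(SZ, mul(Z, SZ)))))))))
  [23] S(S(S(S(S(S(S(S(add(Z, mul(Z, SZ))))))))))
  [24] S(S(S(S(S(S(S(S(mul(Z, SZ)))))))))
  [25] S^8(Z)

Answer: DIFFERENT — A ⇓ S^4(Z), B ⇓ S^8(Z)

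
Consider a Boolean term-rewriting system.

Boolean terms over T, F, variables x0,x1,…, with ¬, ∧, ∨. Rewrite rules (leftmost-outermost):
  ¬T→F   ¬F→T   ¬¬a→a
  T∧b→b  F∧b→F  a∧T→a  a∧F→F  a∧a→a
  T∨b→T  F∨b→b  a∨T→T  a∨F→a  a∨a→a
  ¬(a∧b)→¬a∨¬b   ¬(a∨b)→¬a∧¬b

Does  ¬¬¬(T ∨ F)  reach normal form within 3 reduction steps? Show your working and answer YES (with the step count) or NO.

Answer: NO — after 3 steps the term is F ∧ ¬F, not yet normal

Derivation:
  start: ¬¬¬(T ∨ F)
  →1  ¬(T ∨ F)
  →2  ¬T ∧ ¬F
  →3  F ∧ ¬F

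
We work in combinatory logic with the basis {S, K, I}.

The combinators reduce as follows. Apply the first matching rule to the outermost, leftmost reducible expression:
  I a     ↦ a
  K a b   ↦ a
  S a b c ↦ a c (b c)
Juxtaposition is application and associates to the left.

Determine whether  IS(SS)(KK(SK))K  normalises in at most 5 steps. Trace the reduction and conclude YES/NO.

Answer: YES — reaches normal form S(KK)(K(KK)) in 5 ≤ 5 steps

Reduction:
  start: IS(SS)(KK(SK))K
  →1  S(SS)(KK(SK))K
  →2  SSK(KK(SK)K)
  →3  S(KK(SK)K)(K(KK(SK)K))
  →4  S(KK)(K(KK(SK)K))
  →5  S(KK)(K(KK))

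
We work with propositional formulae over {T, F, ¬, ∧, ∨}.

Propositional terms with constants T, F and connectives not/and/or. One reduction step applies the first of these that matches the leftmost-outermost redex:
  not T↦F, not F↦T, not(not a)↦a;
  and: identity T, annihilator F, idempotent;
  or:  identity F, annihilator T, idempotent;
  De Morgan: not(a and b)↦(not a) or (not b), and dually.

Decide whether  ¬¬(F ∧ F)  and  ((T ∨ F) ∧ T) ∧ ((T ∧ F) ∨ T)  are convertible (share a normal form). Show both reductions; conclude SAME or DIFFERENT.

Answer: DIFFERENT — A ⇓ F, B ⇓ T

Derivation:
Term A:
  start: ¬¬(F ∧ F)
  →1  F ∧ F
  →2  F

Term B:
  start: ((T ∨ F) ∧ T) ∧ ((T ∧ F) ∨ T)
  →1  (T ∨ F) ∧ ((T ∧ F) ∨ T)
  →2  T ∧ ((T ∧ F) ∨ T)
  →3  (T ∧ F) ∨ T
  →4  T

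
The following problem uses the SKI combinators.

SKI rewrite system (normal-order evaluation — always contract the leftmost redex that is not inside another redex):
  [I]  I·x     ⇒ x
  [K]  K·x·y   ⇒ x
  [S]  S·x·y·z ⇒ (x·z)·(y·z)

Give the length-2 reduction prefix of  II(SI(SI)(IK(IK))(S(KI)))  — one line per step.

Answer: after 2 steps: SI(SI)(IK(IK))(S(KI))

Working:
  start: II(SI(SI)(IK(IK))(S(KI)))
  [1] I(SI(SI)(IK(IK))(S(KI)))
  [2] SI(SI)(IK(IK))(S(KI))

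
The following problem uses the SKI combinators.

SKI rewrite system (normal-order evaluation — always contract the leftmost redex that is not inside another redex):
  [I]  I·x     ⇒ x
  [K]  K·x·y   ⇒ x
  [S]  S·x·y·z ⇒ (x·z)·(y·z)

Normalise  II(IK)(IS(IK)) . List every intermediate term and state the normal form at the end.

  start: II(IK)(IS(IK))
  →1  I(IK)(IS(IK))
  →2  IK(IS(IK))
  →3  K(IS(IK))
  →4  K(S(IK))
  →5  K(SK)

Answer: normal form = K(SK)  (in 5 steps)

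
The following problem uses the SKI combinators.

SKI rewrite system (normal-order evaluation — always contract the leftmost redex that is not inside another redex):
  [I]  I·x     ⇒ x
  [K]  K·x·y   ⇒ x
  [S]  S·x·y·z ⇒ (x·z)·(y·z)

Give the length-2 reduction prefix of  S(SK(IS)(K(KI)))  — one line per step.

  start: S(SK(IS)(K(KI)))
  →1  S(K(K(KI))(IS(K(KI))))
  →2  S(K(KI))

Answer: after 2 steps: S(K(KI))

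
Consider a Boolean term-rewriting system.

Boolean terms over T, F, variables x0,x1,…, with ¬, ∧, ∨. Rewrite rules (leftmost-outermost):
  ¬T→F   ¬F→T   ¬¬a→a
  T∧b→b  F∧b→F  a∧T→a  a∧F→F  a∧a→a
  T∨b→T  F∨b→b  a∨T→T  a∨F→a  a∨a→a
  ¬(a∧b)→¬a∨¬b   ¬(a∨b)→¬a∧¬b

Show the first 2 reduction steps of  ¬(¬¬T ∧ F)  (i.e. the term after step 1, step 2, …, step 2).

  start: ¬(¬¬T ∧ F)
  →1  ¬¬¬T ∨ ¬F
  →2  ¬T ∨ ¬F

Answer: after 2 steps: ¬T ∨ ¬F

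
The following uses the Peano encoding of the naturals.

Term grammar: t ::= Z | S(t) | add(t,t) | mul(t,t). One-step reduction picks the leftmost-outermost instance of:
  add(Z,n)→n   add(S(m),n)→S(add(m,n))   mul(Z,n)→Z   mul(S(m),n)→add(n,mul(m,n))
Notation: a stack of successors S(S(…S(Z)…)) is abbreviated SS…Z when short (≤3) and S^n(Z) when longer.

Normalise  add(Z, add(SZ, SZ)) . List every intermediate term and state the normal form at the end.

Answer: normal form = SSZ  (in 3 steps)

Working:
  start: add(Z, add(SZ, SZ))
  [1] add(SZ, SZ)
  [2] S(add(Z, SZ))
  [3] SSZ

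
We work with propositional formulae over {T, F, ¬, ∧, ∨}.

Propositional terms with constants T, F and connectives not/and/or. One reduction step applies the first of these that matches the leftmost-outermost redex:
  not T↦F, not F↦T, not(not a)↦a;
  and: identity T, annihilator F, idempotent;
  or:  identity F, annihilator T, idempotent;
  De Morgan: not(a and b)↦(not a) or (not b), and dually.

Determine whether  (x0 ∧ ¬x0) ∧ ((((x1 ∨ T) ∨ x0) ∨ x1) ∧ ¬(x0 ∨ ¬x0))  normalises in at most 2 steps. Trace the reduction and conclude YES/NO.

Answer: NO — after 2 steps the term is (x0 ∧ ¬x0) ∧ ((T ∨ x1) ∧ ¬(x0 ∨ ¬x0)), not yet normal

Reduction:
  start: (x0 ∧ ¬x0) ∧ ((((x1 ∨ T) ∨ x0) ∨ x1) ∧ ¬(x0 ∨ ¬x0))
  [1] (x0 ∧ ¬x0) ∧ (((T ∨ x0) ∨ x1) ∧ ¬(x0 ∨ ¬x0))
  [2] (x0 ∧ ¬x0) ∧ ((T ∨ x1) ∧ ¬(x0 ∨ ¬x0))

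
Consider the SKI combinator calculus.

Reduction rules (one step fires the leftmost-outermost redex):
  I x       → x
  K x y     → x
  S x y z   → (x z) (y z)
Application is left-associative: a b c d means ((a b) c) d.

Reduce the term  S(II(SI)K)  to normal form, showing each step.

Answer: normal form = S(SIK)  (in 2 steps)

Reduction:
  start: S(II(SI)K)
  →1  S(I(SI)K)
  →2  S(SIK)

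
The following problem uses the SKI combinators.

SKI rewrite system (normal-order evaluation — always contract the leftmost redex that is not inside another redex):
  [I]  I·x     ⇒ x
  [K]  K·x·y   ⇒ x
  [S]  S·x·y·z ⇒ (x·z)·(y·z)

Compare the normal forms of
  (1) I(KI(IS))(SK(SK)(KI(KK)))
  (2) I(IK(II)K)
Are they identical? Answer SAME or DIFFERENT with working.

Answer: SAME — A ⇓ I, B ⇓ I

Reduction:
Term A:
  start: I(KI(IS))(SK(SK)(KI(KK)))
  →1  KI(IS)(SK(SK)(KI(KK)))
  →2  I(SK(SK)(KI(KK)))
  →3  SK(SK)(KI(KK))
  →4  K(KI(KK))(SK(KI(KK)))
  →5  KI(KK)
  →6  I

Term B:
  start: I(IK(II)K)
  →1  IK(II)K
  →2  K(II)K
  →3  II
  →4  I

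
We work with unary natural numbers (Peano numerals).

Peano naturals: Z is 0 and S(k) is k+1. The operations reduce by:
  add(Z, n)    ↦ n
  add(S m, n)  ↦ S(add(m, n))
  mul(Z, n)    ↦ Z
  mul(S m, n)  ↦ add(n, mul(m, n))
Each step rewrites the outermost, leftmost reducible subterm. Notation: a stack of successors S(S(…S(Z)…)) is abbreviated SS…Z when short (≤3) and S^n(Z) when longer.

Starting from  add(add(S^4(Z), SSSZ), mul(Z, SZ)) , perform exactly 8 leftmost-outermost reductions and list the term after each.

  start: add(add(S^4(Z), SSSZ), mul(Z, SZ))
  [1] add(S(add(SSSZ, SSSZ)), mul(Z, SZ))
  [2] S(add(add(SSSZ, SSSZ), mul(Z, SZ)))
  [3] S(add(S(add(SSZ, SSSZ)), mul(Z, SZ)))
  [4] S(S(add(add(SSZ, SSSZ), mul(Z, SZ))))
  [5] S(S(add(S(add(SZ, SSSZ)), mul(Z, SZ))))
  [6] S(S(S(add(add(SZ, SSSZ), mul(Z, SZ)))))
  [7] S(S(S(add(S(add(Z, SSSZ)), mul(Z, SZ)))))
  [8] S(S(S(S(add(add(Z, SSSZ), mul(Z, SZ))))))

Answer: after 8 steps: S(S(S(S(add(add(Z, SSSZ), mul(Z, SZ))))))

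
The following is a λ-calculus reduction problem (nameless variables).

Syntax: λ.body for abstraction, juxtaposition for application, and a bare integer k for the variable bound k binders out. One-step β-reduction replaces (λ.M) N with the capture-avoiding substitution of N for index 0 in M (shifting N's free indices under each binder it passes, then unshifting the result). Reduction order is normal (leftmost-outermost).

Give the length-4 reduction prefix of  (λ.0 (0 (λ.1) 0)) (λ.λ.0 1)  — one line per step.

  start: (λ.0 (0 (λ.1) 0)) (λ.λ.0 1)
  step 1: (λ.λ.0 1) ((λ.λ.0 1) (λ.λ.λ.0 1) (λ.λ.0 1))
  step 2: λ.0 ((λ.λ.0 1) (λ.λ.λ.0 1) (λ.λ.0 1))
  step 3: λ.0 ((λ.0 (λ.λ.λ.0 1)) (λ.λ.0 1))
  step 4: λ.0 ((λ.λ.0 1) (λ.λ.λ.0 1))

Answer: after 4 steps: λ.0 ((λ.λ.0 1) (λ.λ.λ.0 1))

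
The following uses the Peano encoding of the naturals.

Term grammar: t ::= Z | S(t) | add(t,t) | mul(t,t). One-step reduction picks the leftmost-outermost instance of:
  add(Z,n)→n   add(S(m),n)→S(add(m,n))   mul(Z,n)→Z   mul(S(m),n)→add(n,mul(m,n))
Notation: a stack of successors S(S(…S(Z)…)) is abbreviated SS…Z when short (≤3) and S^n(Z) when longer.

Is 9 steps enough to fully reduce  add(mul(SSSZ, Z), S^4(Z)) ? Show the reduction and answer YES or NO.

Answer: YES — reaches normal form S^4(Z) in 8 ≤ 9 steps

Reduction:
  start: add(mul(SSSZ, Z), S^4(Z))
  step 1: add(add(Z, mul(SSZ, Z)), S^4(Z))
  step 2: add(mul(SSZ, Z), S^4(Z))
  step 3: add(add(Z, mul(SZ, Z)), S^4(Z))
  step 4: add(mul(SZ, Z), S^4(Z))
  step 5: add(add(Z, mul(Z, Z)), S^4(Z))
  step 6: add(mul(Z, Z), S^4(Z))
  step 7: add(Z, S^4(Z))
  step 8: S^4(Z)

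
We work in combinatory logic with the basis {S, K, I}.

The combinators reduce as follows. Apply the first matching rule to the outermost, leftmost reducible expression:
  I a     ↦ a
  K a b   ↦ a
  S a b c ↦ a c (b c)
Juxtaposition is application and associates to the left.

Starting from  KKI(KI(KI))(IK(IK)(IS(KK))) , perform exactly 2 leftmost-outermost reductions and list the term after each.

Answer: after 2 steps: KI(KI)

Reduction:
  start: KKI(KI(KI))(IK(IK)(IS(KK)))
  step 1: K(KI(KI))(IK(IK)(IS(KK)))
  step 2: KI(KI)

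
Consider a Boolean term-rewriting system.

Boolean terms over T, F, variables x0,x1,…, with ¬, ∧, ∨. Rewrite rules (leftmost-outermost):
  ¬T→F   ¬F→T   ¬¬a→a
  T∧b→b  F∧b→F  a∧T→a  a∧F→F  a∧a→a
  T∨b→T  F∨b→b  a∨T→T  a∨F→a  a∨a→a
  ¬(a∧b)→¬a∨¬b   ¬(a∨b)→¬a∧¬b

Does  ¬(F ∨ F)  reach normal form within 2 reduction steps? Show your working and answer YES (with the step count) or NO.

  start: ¬(F ∨ F)
  step 1: ¬F ∧ ¬F
  step 2: ¬F

Answer: NO — after 2 steps the term is ¬F, not yet normal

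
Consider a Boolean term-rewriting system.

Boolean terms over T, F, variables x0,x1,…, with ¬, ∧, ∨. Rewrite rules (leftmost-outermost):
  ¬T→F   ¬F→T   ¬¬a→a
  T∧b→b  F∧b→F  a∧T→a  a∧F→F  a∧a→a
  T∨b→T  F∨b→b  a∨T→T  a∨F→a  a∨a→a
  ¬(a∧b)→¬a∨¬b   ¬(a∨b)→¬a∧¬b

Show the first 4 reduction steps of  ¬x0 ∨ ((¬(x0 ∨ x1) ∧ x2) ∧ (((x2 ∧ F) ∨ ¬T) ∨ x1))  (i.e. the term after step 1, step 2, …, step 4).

Answer: after 4 steps: ¬x0 ∨ (((¬x0 ∧ ¬x1) ∧ x2) ∧ (F ∨ x1))

Derivation:
  start: ¬x0 ∨ ((¬(x0 ∨ x1) ∧ x2) ∧ (((x2 ∧ F) ∨ ¬T) ∨ x1))
  [1] ¬x0 ∨ (((¬x0 ∧ ¬x1) ∧ x2) ∧ (((x2 ∧ F) ∨ ¬T) ∨ x1))
  [2] ¬x0 ∨ (((¬x0 ∧ ¬x1) ∧ x2) ∧ ((F ∨ ¬T) ∨ x1))
  [3] ¬x0 ∨ (((¬x0 ∧ ¬x1) ∧ x2) ∧ (¬T ∨ x1))
  [4] ¬x0 ∨ (((¬x0 ∧ ¬x1) ∧ x2) ∧ (F ∨ x1))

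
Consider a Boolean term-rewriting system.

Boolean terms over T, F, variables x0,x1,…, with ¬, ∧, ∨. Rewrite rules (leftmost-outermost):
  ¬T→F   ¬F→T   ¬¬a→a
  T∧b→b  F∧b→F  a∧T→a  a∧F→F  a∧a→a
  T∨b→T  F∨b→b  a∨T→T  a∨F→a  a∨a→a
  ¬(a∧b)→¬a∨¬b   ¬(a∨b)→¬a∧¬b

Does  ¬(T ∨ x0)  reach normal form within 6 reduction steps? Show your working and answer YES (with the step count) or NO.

  start: ¬(T ∨ x0)
  [1] ¬T ∧ ¬x0
  [2] F ∧ ¬x0
  [3] F

Answer: YES — reaches normal form F in 3 ≤ 6 steps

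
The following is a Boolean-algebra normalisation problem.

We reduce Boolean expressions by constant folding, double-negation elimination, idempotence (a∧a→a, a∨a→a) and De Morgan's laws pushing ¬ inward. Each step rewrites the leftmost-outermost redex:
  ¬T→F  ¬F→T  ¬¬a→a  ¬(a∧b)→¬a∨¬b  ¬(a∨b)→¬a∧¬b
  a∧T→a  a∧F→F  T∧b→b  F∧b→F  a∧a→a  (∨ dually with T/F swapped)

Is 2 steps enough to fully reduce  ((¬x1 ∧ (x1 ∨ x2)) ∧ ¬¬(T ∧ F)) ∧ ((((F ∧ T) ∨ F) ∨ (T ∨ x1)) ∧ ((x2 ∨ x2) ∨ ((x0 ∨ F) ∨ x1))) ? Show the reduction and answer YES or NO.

Answer: NO — after 2 steps the term is ((¬x1 ∧ (x1 ∨ x2)) ∧ F) ∧ ((((F ∧ T) ∨ F) ∨ (T ∨ x1)) ∧ ((x2 ∨ x2) ∨ ((x0 ∨ F) ∨ x1))), not yet normal

Reduction:
  start: ((¬x1 ∧ (x1 ∨ x2)) ∧ ¬¬(T ∧ F)) ∧ ((((F ∧ T) ∨ F) ∨ (T ∨ x1)) ∧ ((x2 ∨ x2) ∨ ((x0 ∨ F) ∨ x1)))
  [1] ((¬x1 ∧ (x1 ∨ x2)) ∧ (T ∧ F)) ∧ ((((F ∧ T) ∨ F) ∨ (T ∨ x1)) ∧ ((x2 ∨ x2) ∨ ((x0 ∨ F) ∨ x1)))
  [2] ((¬x1 ∧ (x1 ∨ x2)) ∧ F) ∧ ((((F ∧ T) ∨ F) ∨ (T ∨ x1)) ∧ ((x2 ∨ x2) ∨ ((x0 ∨ F) ∨ x1)))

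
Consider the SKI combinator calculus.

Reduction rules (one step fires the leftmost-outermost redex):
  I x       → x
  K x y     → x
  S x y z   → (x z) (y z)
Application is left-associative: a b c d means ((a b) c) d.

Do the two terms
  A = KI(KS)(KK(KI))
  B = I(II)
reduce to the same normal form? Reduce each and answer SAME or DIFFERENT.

Answer: DIFFERENT — A ⇓ K, B ⇓ I

Derivation:
Term A:
  start: KI(KS)(KK(KI))
  →1  I(KK(KI))
  →2  KK(KI)
  →3  K

Term B:
  start: I(II)
  →1  II
  →2  I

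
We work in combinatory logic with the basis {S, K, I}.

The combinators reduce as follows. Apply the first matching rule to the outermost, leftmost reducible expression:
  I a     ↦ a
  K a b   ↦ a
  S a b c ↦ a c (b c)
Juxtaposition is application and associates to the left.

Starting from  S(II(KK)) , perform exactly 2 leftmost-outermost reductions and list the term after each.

  start: S(II(KK))
  [1] S(I(KK))
  [2] S(KK)

Answer: after 2 steps: S(KK)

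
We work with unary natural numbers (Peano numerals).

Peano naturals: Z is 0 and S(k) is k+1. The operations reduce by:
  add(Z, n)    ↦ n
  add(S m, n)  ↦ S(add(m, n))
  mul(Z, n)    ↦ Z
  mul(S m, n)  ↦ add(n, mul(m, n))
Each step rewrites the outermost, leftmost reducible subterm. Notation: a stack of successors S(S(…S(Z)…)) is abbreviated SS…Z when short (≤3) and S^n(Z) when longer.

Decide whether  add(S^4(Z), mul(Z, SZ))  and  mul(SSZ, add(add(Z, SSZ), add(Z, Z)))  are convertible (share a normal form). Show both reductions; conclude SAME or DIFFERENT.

Answer: SAME — A ⇓ S^4(Z), B ⇓ S^4(Z)

Working:
Term A:
  start: add(S^4(Z), mul(Z, SZ))
  →1  S(add(SSSZ, mul(Z, SZ)))
  →2  S(S(add(SSZ, mul(Z, SZ))))
  →3  S(S(S(add(SZ, mul(Z, SZ)))))
  →4  S(S(S(S(add(Z, mul(Z, SZ))))))
  →5  S(S(S(S(mul(Z, SZ)))))
  →6  S^4(Z)

Term B:
  start: mul(SSZ, add(add(Z, SSZ), add(Z, Z)))
  →1  add(add(add(Z, SSZ), add(Z, Z)), mul(SZ, add(add(Z, SSZ), add(Z, Z))))
  →2  add(add(SSZ, add(Z, Z)), mul(SZ, add(add(Z, SSZ), add(Z, Z))))
  →3  add(S(add(SZ, add(Z, Z))), mul(SZ, add(add(Z, SSZ), add(Z, Z))))
  →4  S(add(add(SZ, add(Z, Z)), mul(SZ, add(add(Z, SSZ), add(Z, Z)))))
  →5  S(add(S(add(Z, add(Z, Z))), mul(SZ, add(add(Z, SSZ), add(Z, Z)))))
  →6  S(S(add(add(Z, add(Z, Z)), mul(SZ, add(add(Z, SSZ), add(Z, Z))))))
  →7  S(S(add(add(Z, Z), mul(SZ, add(add(Z, SSZ), add(Z, Z))))))
  →8  S(S(add(Z, mul(SZ, add(add(Z, SSZ), add(Z, Z))))))
  →9  S(S(mul(SZ, add(add(Z, SSZ), add(Z, Z)))))
  →10  S(S(add(add(add(Z, SSZ), add(Z, Z)), mul(Z, add(add(Z, SSZ), add(Z, Z))))))
  →11  S(S(add(add(SSZ, add(Z, Z)), mul(Z, add(add(Z, SSZ), add(Z, Z))))))
  →12  S(S(add(S(add(SZ, add(Z, Z))), mul(Z, add(add(Z, SSZ), add(Z, Z))))))
  →13  S(S(S(add(add(SZ, add(Z, Z)), mul(Z, add(add(Z, SSZ), add(Z, Z)))))))
  →14  S(S(S(add(S(add(Z, add(Z, Z))), mul(Z, add(add(Z, SSZ), add(Z, Z)))))))
  →15  S(S(S(S(add(add(Z, add(Z, Z)), mul(Z, add(add(Z, SSZ), add(Z, Z))))))))
  →16  S(S(S(S(add(add(Z, Z), mul(Z, add(add(Z, SSZ), add(Z, Z))))))))
  →17  S(S(S(S(add(Z, mul(Z, add(add(Z, SSZ), add(Z, Z))))))))
  →18  S(S(S(S(mul(Z, add(add(Z, SSZ), add(Z, Z)))))))
  →19  S^4(Z)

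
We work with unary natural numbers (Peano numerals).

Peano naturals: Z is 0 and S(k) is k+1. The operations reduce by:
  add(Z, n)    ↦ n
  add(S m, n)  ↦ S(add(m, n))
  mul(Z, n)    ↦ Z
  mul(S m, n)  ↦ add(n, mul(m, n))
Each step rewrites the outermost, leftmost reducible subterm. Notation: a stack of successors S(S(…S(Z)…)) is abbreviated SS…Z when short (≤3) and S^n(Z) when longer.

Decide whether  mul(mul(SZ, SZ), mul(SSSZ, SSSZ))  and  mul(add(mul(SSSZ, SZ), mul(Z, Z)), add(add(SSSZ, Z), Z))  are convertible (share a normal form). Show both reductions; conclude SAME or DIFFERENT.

Answer: SAME — A ⇓ S^9(Z), B ⇓ S^9(Z)

Reduction:
Term A:
  start: mul(mul(SZ, SZ), mul(SSSZ, SSSZ))
  [1] mul(add(SZ, mul(Z, SZ)), mul(SSSZ, SSSZ))
  [2] mul(S(add(Z, mul(Z, SZ))), mul(SSSZ, SSSZ))
  [3] add(mul(SSSZ, SSSZ), mul(add(Z, mul(Z, SZ)), mul(SSSZ, SSSZ)))
  [4] add(add(SSSZ, mul(SSZ, SSSZ)), mul(add(Z, mul(Z, SZ)), mul(SSSZ, SSSZ)))
  [5] add(S(add(SSZ, mul(SSZ, SSSZ))), mul(add(Z, mul(Z, SZ)), mul(SSSZ, SSSZ)))
  [6] S(add(add(SSZ, mul(SSZ, SSSZ)), mul(add(Z, mul(Z, SZ)), mul(SSSZ, SSSZ))))
  [7] S(add(S(add(SZ, mul(SSZ, SSSZ))), mul(add(Z, mul(Z, SZ)), mul(SSSZ, SSSZ))))
  [8] S(S(add(add(SZ, mul(SSZ, SSSZ)), mul(add(Z, mul(Z, SZ)), mul(SSSZ, SSSZ)))))
  [9] S(S(add(S(add(Z, mul(SSZ, SSSZ))), mul(add(Z, mul(Z, SZ)), mul(SSSZ, SSSZ)))))
  [10] S(S(S(add(add(Z, mul(SSZ, SSSZ)), mul(add(Z, mul(Z, SZ)), mul(SSSZ, SSSZ))))))
  [11] S(S(S(add(mul(SSZ, SSSZ), mul(add(Z, mul(Z, SZ)), mul(SSSZ, SSSZ))))))
  [12] S(S(S(add(add(SSSZ, mul(SZ, SSSZ)), mul(add(Z, mul(Z, SZ)), mul(SSSZ, SSSZ))))))
  [13] S(S(S(add(S(add(SSZ, mul(SZ, SSSZ))), mul(add(Z, mul(Z, SZ)), mul(SSSZ, SSSZ))))))
  [14] S(S(S(S(add(add(SSZ, mul(SZ, SSSZ)), mul(add(Z, mul(Z, SZ)), mul(SSSZ, SSSZ)))))))
  [15] S(S(S(S(add(S(add(SZ, mul(SZ, SSSZ))), mul(add(Z, mul(Z, SZ)), mul(SSSZ, SSSZ)))))))
  [16] S(S(S(S(S(add(add(SZ, mul(SZ, SSSZ)), mul(add(Z, mul(Z, SZ)), mul(SSSZ, SSSZ))))))))
  [17] S(S(S(S(S(add(S(add(Z, mul(SZ, SSSZ))), mul(add(Z, mul(Z, SZ)), mul(SSSZ, SSSZ))))))))
  [18] S(S(S(S(S(S(add(add(Z, mul(SZ, SSSZ)), mul(add(Z, mul(Z, SZ)), mul(SSSZ, SSSZ)))))))))
  [19] S(S(S(S(S(S(add(mul(SZ, SSSZ), mul(add(Z, mul(Z, SZ)), mul(SSSZ, SSSZ)))))))))
  [20] S(S(S(S(S(S(add(add(SSSZ, mul(Z, SSSZ)), mul(add(Z, mul(Z, SZ)), mul(SSSZ, SSSZ)))))))))
  [21] S(S(S(S(S(S(add(S(add(SSZ, mul(Z, SSSZ))), mul(add(Z, mul(Z, SZ)), mul(SSSZ, SSSZ)))))))))
  [22] S(S(S(S(S(S(S(add(add(SSZ, mul(Z, SSSZ)), mul(add(Z, mul(Z, SZ)), mul(SSSZ, SSSZ))))))))))
  [23] S(S(S(S(S(S(S(add(S(add(SZ, mul(Z, SSSZ))), mul(add(Z, mul(Z, SZ)), mul(SSSZ, SSSZ))))))))))
  [24] S(S(S(S(S(S(S(S(add(add(SZ, mul(Z, SSSZ)), mul(add(Z, mul(Z, SZ)), mul(SSSZ, SSSZ)))))))))))
  [25] S(S(S(S(S(S(S(S(add(S(add(Z, mul(Z, SSSZ))), mul(add(Z, mul(Z, SZ)), mul(SSSZ, SSSZ)))))))))))
  [26] S(S(S(S(S(S(S(S(S(add(add(Z, mul(Z, SSSZ)), mul(add(Z, mul(Z, SZ)), mul(SSSZ, SSSZ))))))))))))
  [27] S(S(S(S(S(S(S(S(S(add(mul(Z, SSSZ), mul(add(Z, mul(Z, SZ)), mul(SSSZ, SSSZ))))))))))))
  [28] S(S(S(S(S(S(S(S(S(add(Z, mul(add(Z, mul(Z, SZ)), mul(SSSZ, SSSZ))))))))))))
  [29] S(S(S(S(S(S(S(S(S(mul(add(Z, mul(Z, SZ)), mul(SSSZ, SSSZ)))))))))))
  [30] S(S(S(S(S(S(S(S(S(mul(mul(Z, SZ), mul(SSSZ, SSSZ)))))))))))
  [31] S(S(S(S(S(S(S(S(S(mul(Z, mul(SSSZ, SSSZ)))))))))))
  [32] S^9(Z)

Term B:
  start: mul(add(mul(SSSZ, SZ), mul(Z, Z)), add(add(SSSZ, Z), Z))
  [1] mul(add(add(SZ, mul(SSZ, SZ)), mul(Z, Z)), add(add(SSSZ, Z), Z))
  [2] mul(add(S(add(Z, mul(SSZ, SZ))), mul(Z, Z)), add(add(SSSZ, Z), Z))
  [3] mul(S(add(add(Z, mul(SSZ, SZ)), mul(Z, Z))), add(add(SSSZ, Z), Z))
  [4] add(add(add(SSSZ, Z), Z), mul(add(add(Z, mul(SSZ, SZ)), mul(Z, Z)), add(add(SSSZ, Z), Z)))
  [5] add(add(S(add(SSZ, Z)), Z), mul(add(add(Z, mul(SSZ, SZ)), mul(Z, Z)), add(add(SSSZ, Z), Z)))
  [6] add(S(add(add(SSZ, Z), Z)), mul(add(add(Z, mul(SSZ, SZ)), mul(Z, Z)), add(add(SSSZ, Z), Z)))
  [7] S(add(add(add(SSZ, Z), Z), mul(add(add(Z, mul(SSZ, SZ)), mul(Z, Z)), add(add(SSSZ, Z), Z))))
  [8] S(add(add(S(add(SZ, Z)), Z), mul(add(add(Z, mul(SSZ, SZ)), mul(Z, Z)), add(add(SSSZ, Z), Z))))
  [9] S(add(S(add(add(SZ, Z), Z)), mul(add(add(Z, mul(SSZ, SZ)), mul(Z, Z)), add(add(SSSZ, Z), Z))))
  [10] S(S(add(add(add(SZ, Z), Z), mul(add(add(Z, mul(SSZ, SZ)), mul(Z, Z)), add(add(SSSZ, Z), Z)))))
  [11] S(S(add(add(S(add(Z, Z)), Z), mul(add(add(Z, mul(SSZ, SZ)), mul(Z, Z)), add(add(SSSZ, Z), Z)))))
  [12] S(S(add(S(add(add(Z, Z), Z)), mul(add(add(Z, mul(SSZ, SZ)), mul(Z, Z)), add(add(SSSZ, Z), Z)))))
  [13] S(S(S(add(add(add(Z, Z), Z), mul(add(add(Z, mul(SSZ, SZ)), mul(Z, Z)), add(add(SSSZ, Z), Z))))))
  [14] S(S(S(add(add(Z, Z), mul(add(add(Z, mul(SSZ, SZ)), mul(Z, Z)), add(add(SSSZ, Z), Z))))))
  [15] S(S(S(add(Z, mul(add(add(Z, mul(SSZ, SZ)), mul(Z, Z)), add(add(SSSZ, Z), Z))))))
  [16] S(S(S(mul(add(add(Z, mul(SSZ, SZ)), mul(Z, Z)), add(add(SSSZ, Z), Z)))))
  [17] S(S(S(mul(add(mul(SSZ, SZ), mul(Z, Z)), add(add(SSSZ, Z), Z)))))
  [18] S(S(S(mul(add(add(SZ, mul(SZ, SZ)), mul(Z, Z)), add(add(SSSZ, Z), Z)))))
  [19] S(S(S(mul(add(S(add(Z, mul(SZ, SZ))), mul(Z, Z)), add(add(SSSZ, Z), Z)))))
  [20] S(S(S(mul(S(add(add(Z, mul(SZ, SZ)), mul(Z, Z))), add(add(SSSZ, Z), Z)))))
  [21] S(S(S(add(add(add(SSSZ, Z), Z), mul(add(add(Z, mul(SZ, SZ)), mul(Z, Z)), add(add(SSSZ, Z), Z))))))
  [22] S(S(S(add(add(S(add(SSZ, Z)), Z), mul(add(add(Z, mul(SZ, SZ)), mul(Z, Z)), add(add(SSSZ, Z), Z))))))
  [23] S(S(S(add(S(add(add(SSZ, Z), Z)), mul(add(add(Z, mul(SZ, SZ)), mul(Z, Z)), add(add(SSSZ, Z), Z))))))
  [24] S(S(S(S(add(add(add(SSZ, Z), Z), mul(add(add(Z, mul(SZ, SZ)), mul(Z, Z)), add(add(SSSZ, Z), Z)))))))
  [25] S(S(S(S(add(add(S(add(SZ, Z)), Z), mul(add(add(Z, mul(SZ, SZ)), mul(Z, Z)), add(add(SSSZ, Z), Z)))))))
  [26] S(S(S(S(add(S(add(add(SZ, Z), Z)), mul(add(add(Z, mul(SZ, SZ)), mul(Z, Z)), add(add(SSSZ, Z), Z)))))))
  [27] S(S(S(S(S(add(add(add(SZ, Z), Z), mul(add(add(Z, mul(SZ, SZ)), mul(Z, Z)), add(add(SSSZ, Z), Z))))))))
  [28] S(S(S(S(S(add(add(S(add(Z, Z)), Z), mul(add(add(Z, mul(SZ, SZ)), mul(Z, Z)), add(add(SSSZ, Z), Z))))))))
  [29] S(S(S(S(S(add(S(add(add(Z, Z), Z)), mul(add(add(Z, mul(SZ, SZ)), mul(Z, Z)), add(add(SSSZ, Z), Z))))))))
  [30] S(S(S(S(S(S(add(add(add(Z, Z), Z), mul(add(add(Z, mul(SZ, SZ)), mul(Z, Z)), add(add(SSSZ, Z), Z)))))))))
  [31] S(S(S(S(S(S(add(add(Z, Z), mul(add(add(Z, mul(SZ, SZ)), mul(Z, Z)), add(add(SSSZ, Z), Z)))))))))
  [32] S(S(S(S(S(S(add(Z, mul(add(add(Z, mul(SZ, SZ)), mul(Z, Z)), add(add(SSSZ, Z), Z)))))))))
  [33] S(S(S(S(S(S(mul(add(add(Z, mul(SZ, SZ)), mul(Z, Z)), add(add(SSSZ, Z), Z))))))))
  [34] S(S(S(S(S(S(mul(add(mul(SZ, SZ), mul(Z, Z)), add(add(SSSZ, Z), Z))))))))
  [35] S(S(S(S(S(S(mul(add(add(SZ, mul(Z, SZ)), mul(Z, Z)), add(add(SSSZ, Z), Z))))))))
  [36] S(S(S(S(S(S(mul(add(S(add(Z, mul(Z, SZ))), mul(Z, Z)), add(add(SSSZ, Z), Z))))))))
  [37] S(S(S(S(S(S(mul(S(add(add(Z, mul(Z, SZ)), mul(Z, Z))), add(add(SSSZ, Z), Z))))))))
  [38] S(S(S(S(S(S(add(add(add(SSSZ, Z), Z), mul(add(add(Z, mul(Z, SZ)), mul(Z, Z)), add(add(SSSZ, Z), Z)))))))))
  [39] S(S(S(S(S(S(add(add(S(add(SSZ, Z)), Z), mul(add(add(Z, mul(Z, SZ)), mul(Z, Z)), add(add(SSSZ, Z), Z)))))))))
  [40] S(S(S(S(S(S(add(S(add(add(SSZ, Z), Z)), mul(add(add(Z, mul(Z, SZ)), mul(Z, Z)), add(add(SSSZ, Z), Z)))))))))
  [41] S(S(S(S(S(S(S(add(add(add(SSZ, Z), Z), mul(add(add(Z, mul(Z, SZ)), mul(Z, Z)), add(add(SSSZ, Z), Z))))))))))
  [42] S(S(S(S(S(S(S(add(add(S(add(SZ, Z)), Z), mul(add(add(Z, mul(Z, SZ)), mul(Z, Z)), add(add(SSSZ, Z), Z))))))))))
  [43] S(S(S(S(S(S(S(add(S(add(add(SZ, Z), Z)), mul(add(add(Z, mul(Z, SZ)), mul(Z, Z)), add(add(SSSZ, Z), Z))))))))))
  [44] S(S(S(S(S(S(S(S(add(add(add(SZ, Z), Z), mul(add(add(Z, mul(Z, SZ)), mul(Z, Z)), add(add(SSSZ, Z), Z)))))))))))
  [45] S(S(S(S(S(S(S(S(add(add(S(add(Z, Z)), Z), mul(add(add(Z, mul(Z, SZ)), mul(Z, Z)), add(add(SSSZ, Z), Z)))))))))))
  [46] S(S(S(S(S(S(S(S(add(S(add(add(Z, Z), Z)), mul(add(add(Z, mul(Z, SZ)), mul(Z, Z)), add(add(SSSZ, Z), Z)))))))))))
  [47] S(S(S(S(S(S(S(S(S(add(add(add(Z, Z), Z), mul(add(add(Z, mul(Z, SZ)), mul(Z, Z)), add(add(SSSZ, Z), Z))))))))))))
  [48] S(S(S(S(S(S(S(S(S(add(add(Z, Z), mul(add(add(Z, mul(Z, SZ)), mul(Z, Z)), add(add(SSSZ, Z), Z))))))))))))
  [49] S(S(S(S(S(S(S(S(S(add(Z, mul(add(add(Z, mul(Z, SZ)), mul(Z, Z)), add(add(SSSZ, Z), Z))))))))))))
  [50] S(S(S(S(S(S(S(S(S(mul(add(add(Z, mul(Z, SZ)), mul(Z, Z)), add(add(SSSZ, Z), Z)))))))))))
  [51] S(S(S(S(S(S(S(S(S(mul(add(mul(Z, SZ), mul(Z, Z)), add(add(SSSZ, Z), Z)))))))))))
  [52] S(S(S(S(S(S(S(S(S(mul(add(Z, mul(Z, Z)), add(add(SSSZ, Z), Z)))))))))))
  [53] S(S(S(S(S(S(S(S(S(mul(mul(Z, Z), add(add(SSSZ, Z), Z)))))))))))
  [54] S(S(S(S(S(S(S(S(S(mul(Z, add(add(SSSZ, Z), Z)))))))))))
  [55] S^9(Z)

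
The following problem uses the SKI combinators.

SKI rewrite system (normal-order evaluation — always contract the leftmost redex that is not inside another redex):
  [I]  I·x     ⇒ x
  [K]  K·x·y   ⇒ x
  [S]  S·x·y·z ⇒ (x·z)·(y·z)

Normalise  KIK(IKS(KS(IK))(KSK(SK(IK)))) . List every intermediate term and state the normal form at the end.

  start: KIK(IKS(KS(IK))(KSK(SK(IK))))
  [1] I(IKS(KS(IK))(KSK(SK(IK))))
  [2] IKS(KS(IK))(KSK(SK(IK)))
  [3] KS(KS(IK))(KSK(SK(IK)))
  [4] S(KSK(SK(IK)))
  [5] S(S(SK(IK)))
  [6] S(S(SKK))

Answer: normal form = S(S(SKK))  (in 6 steps)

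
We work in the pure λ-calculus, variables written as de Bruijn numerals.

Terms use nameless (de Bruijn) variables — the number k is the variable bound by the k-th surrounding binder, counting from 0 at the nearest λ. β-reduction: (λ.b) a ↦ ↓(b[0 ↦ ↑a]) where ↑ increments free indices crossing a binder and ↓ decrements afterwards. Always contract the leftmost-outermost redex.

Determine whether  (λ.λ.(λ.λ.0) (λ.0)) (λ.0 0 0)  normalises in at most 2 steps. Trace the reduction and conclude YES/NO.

  start: (λ.λ.(λ.λ.0) (λ.0)) (λ.0 0 0)
  →1  λ.(λ.λ.0) (λ.0)
  →2  λ.λ.0

Answer: YES — reaches normal form λ.λ.0 in 2 ≤ 2 steps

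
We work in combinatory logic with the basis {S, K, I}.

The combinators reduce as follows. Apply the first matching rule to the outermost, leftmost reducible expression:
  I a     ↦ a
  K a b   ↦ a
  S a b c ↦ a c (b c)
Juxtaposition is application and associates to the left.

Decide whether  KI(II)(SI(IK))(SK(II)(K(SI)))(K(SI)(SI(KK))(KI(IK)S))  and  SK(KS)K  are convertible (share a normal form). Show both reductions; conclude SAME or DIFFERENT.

Answer: DIFFERENT — A ⇓ SI(SIS), B ⇓ K

Reduction:
Term A:
  start: KI(II)(SI(IK))(SK(II)(K(SI)))(K(SI)(SI(KK))(KI(IK)S))
  →1  I(SI(IK))(SK(II)(K(SI)))(K(SI)(SI(KK))(KI(IK)S))
  →2  SI(IK)(SK(II)(K(SI)))(K(SI)(SI(KK))(KI(IK)S))
  →3  I(SK(II)(K(SI)))(IK(SK(II)(K(SI))))(K(SI)(SI(KK))(KI(IK)S))
  →4  SK(II)(K(SI))(IK(SK(II)(K(SI))))(K(SI)(SI(KK))(KI(IK)S))
  →5  K(K(SI))(II(K(SI)))(IK(SK(II)(K(SI))))(K(SI)(SI(KK))(KI(IK)S))
  →6  K(SI)(IK(SK(II)(K(SI))))(K(SI)(SI(KK))(KI(IK)S))
  →7  SI(K(SI)(SI(KK))(KI(IK)S))
  →8  SI(SI(KI(IK)S))
  →9  SI(SI(IS))
  →10  SI(SIS)

Term B:
  start: SK(KS)K
  →1  KK(KSK)
  →2  K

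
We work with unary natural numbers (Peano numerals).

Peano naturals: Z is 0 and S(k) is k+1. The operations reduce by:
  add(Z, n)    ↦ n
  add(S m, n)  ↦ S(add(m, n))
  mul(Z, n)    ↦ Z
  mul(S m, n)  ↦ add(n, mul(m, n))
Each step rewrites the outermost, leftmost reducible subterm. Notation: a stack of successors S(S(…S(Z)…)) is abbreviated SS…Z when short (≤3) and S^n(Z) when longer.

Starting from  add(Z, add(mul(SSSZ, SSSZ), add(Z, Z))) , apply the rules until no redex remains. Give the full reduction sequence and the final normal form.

  start: add(Z, add(mul(SSSZ, SSSZ), add(Z, Z)))
  [1] add(mul(SSSZ, SSSZ), add(Z, Z))
  [2] add(add(SSSZ, mul(SSZ, SSSZ)), add(Z, Z))
  [3] add(S(add(SSZ, mul(SSZ, SSSZ))), add(Z, Z))
  [4] S(add(add(SSZ, mul(SSZ, SSSZ)), add(Z, Z)))
  [5] S(add(S(add(SZ, mul(SSZ, SSSZ))), add(Z, Z)))
  [6] S(S(add(add(SZ, mul(SSZ, SSSZ)), add(Z, Z))))
  [7] S(S(add(S(add(Z, mul(SSZ, SSSZ))), add(Z, Z))))
  [8] S(S(S(add(add(Z, mul(SSZ, SSSZ)), add(Z, Z)))))
  [9] S(S(S(add(mul(SSZ, SSSZ), add(Z, Z)))))
  [10] S(S(S(add(add(SSSZ, mul(SZ, SSSZ)), add(Z, Z)))))
  [11] S(S(S(add(S(add(SSZ, mul(SZ, SSSZ))), add(Z, Z)))))
  [12] S(S(S(S(add(add(SSZ, mul(SZ, SSSZ)), add(Z, Z))))))
  [13] S(S(S(S(add(S(add(SZ, mul(SZ, SSSZ))), add(Z, Z))))))
  [14] S(S(S(S(S(add(add(SZ, mul(SZ, SSSZ)), add(Z, Z)))))))
  [15] S(S(S(S(S(add(S(add(Z, mul(SZ, SSSZ))), add(Z, Z)))))))
  [16] S(S(S(S(S(S(add(add(Z, mul(SZ, SSSZ)), add(Z, Z))))))))
  [17] S(S(S(S(S(S(add(mul(SZ, SSSZ), add(Z, Z))))))))
  [18] S(S(S(S(S(S(add(add(SSSZ, mul(Z, SSSZ)), add(Z, Z))))))))
  [19] S(S(S(S(S(S(add(S(add(SSZ, mul(Z, SSSZ))), add(Z, Z))))))))
  [20] S(S(S(S(S(S(S(add(add(SSZ, mul(Z, SSSZ)), add(Z, Z)))))))))
  [21] S(S(S(S(S(S(S(add(S(add(SZ, mul(Z, SSSZ))), add(Z, Z)))))))))
  [22] S(S(S(S(S(S(S(S(add(add(SZ, mul(Z, SSSZ)), add(Z, Z))))))))))
  [23] S(S(S(S(S(S(S(S(add(S(add(Z, mul(Z, SSSZ))), add(Z, Z))))))))))
  [24] S(S(S(S(S(S(S(S(S(add(add(Z, mul(Z, SSSZ)), add(Z, Z)))))))))))
  [25] S(S(S(S(S(S(S(S(S(add(mul(Z, SSSZ), add(Z, Z)))))))))))
  [26] S(S(S(S(S(S(S(S(S(add(Z, add(Z, Z)))))))))))
  [27] S(S(S(S(S(S(S(S(S(add(Z, Z))))))))))
  [28] S^9(Z)

Answer: normal form = S^9(Z)  (in 28 steps)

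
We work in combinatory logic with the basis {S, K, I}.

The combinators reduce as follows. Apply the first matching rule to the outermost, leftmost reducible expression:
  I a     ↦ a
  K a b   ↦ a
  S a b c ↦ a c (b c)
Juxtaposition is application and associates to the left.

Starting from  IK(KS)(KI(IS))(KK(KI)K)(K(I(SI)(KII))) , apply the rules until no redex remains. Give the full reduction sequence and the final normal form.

  start: IK(KS)(KI(IS))(KK(KI)K)(K(I(SI)(KII)))
  step 1: K(KS)(KI(IS))(KK(KI)K)(K(I(SI)(KII)))
  step 2: KS(KK(KI)K)(K(I(SI)(KII)))
  step 3: S(K(I(SI)(KII)))
  step 4: S(K(SI(KII)))
  step 5: S(K(SII))

Answer: normal form = S(K(SII))  (in 5 steps)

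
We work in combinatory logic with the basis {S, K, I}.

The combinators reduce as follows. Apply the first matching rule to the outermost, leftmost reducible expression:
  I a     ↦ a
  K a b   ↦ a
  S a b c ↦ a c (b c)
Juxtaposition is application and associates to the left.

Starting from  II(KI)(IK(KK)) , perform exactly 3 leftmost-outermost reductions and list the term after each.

Answer: after 3 steps: I

Working:
  start: II(KI)(IK(KK))
  →1  I(KI)(IK(KK))
  →2  KI(IK(KK))
  →3  I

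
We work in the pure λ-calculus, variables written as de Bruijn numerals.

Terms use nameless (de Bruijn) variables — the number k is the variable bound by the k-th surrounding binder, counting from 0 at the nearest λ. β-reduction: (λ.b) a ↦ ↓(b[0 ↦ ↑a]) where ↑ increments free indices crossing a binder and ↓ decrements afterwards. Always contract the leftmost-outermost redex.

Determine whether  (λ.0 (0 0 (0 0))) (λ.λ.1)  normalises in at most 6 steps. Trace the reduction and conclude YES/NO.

Answer: YES — reaches normal form λ.λ.λ.1 in 4 ≤ 6 steps

Reduction:
  start: (λ.0 (0 0 (0 0))) (λ.λ.1)
  step 1: (λ.λ.1) ((λ.λ.1) (λ.λ.1) ((λ.λ.1) (λ.λ.1)))
  step 2: λ.(λ.λ.1) (λ.λ.1) ((λ.λ.1) (λ.λ.1))
  step 3: λ.(λ.λ.λ.1) ((λ.λ.1) (λ.λ.1))
  step 4: λ.λ.λ.1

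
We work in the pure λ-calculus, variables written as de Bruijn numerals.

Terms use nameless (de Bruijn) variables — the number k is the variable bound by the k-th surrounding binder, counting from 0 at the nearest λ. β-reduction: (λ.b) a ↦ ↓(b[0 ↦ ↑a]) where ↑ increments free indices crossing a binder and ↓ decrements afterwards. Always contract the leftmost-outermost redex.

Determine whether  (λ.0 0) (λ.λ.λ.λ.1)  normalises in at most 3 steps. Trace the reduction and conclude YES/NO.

Answer: YES — reaches normal form λ.λ.λ.1 in 2 ≤ 3 steps

Derivation:
  start: (λ.0 0) (λ.λ.λ.λ.1)
  →1  (λ.λ.λ.λ.1) (λ.λ.λ.λ.1)
  →2  λ.λ.λ.1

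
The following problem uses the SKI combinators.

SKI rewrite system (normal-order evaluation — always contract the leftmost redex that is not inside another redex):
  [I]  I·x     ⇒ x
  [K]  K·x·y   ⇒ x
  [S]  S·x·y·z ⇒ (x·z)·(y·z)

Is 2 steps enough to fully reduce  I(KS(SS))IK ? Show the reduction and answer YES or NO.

Answer: YES — reaches normal form SIK in 2 ≤ 2 steps

Reduction:
  start: I(KS(SS))IK
  →1  KS(SS)IK
  →2  SIK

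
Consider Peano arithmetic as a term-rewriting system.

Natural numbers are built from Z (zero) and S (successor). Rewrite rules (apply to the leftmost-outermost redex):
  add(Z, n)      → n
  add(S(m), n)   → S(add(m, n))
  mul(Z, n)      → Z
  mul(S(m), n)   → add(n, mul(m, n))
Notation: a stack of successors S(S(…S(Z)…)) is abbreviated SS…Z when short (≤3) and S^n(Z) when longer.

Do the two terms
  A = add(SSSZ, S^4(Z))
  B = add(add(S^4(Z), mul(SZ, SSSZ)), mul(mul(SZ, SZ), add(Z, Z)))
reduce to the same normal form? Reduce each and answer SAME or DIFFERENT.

Answer: SAME — A ⇓ S^7(Z), B ⇓ S^7(Z)

Reduction:
Term A:
  start: add(SSSZ, S^4(Z))
  [1] S(add(SSZ, S^4(Z)))
  [2] S(S(add(SZ, S^4(Z))))
  [3] S(S(S(add(Z, S^4(Z)))))
  [4] S^7(Z)

Term B:
  start: add(add(S^4(Z), mul(SZ, SSSZ)), mul(mul(SZ, SZ), add(Z, Z)))
  [1] add(S(add(SSSZ, mul(SZ, SSSZ))), mul(mul(SZ, SZ), add(Z, Z)))
  [2] S(add(add(SSSZ, mul(SZ, SSSZ)), mul(mul(SZ, SZ), add(Z, Z))))
  [3] S(add(S(add(SSZ, mul(SZ, SSSZ))), mul(mul(SZ, SZ), add(Z, Z))))
  [4] S(S(add(add(SSZ, mul(SZ, SSSZ)), mul(mul(SZ, SZ), add(Z, Z)))))
  [5] S(S(add(S(add(SZ, mul(SZ, SSSZ))), mul(mul(SZ, SZ), add(Z, Z)))))
  [6] S(S(S(add(add(SZ, mul(SZ, SSSZ)), mul(mul(SZ, SZ), add(Z, Z))))))
  [7] S(S(S(add(S(add(Z, mul(SZ, SSSZ))), mul(mul(SZ, SZ), add(Z, Z))))))
  [8] S(S(S(S(add(add(Z, mul(SZ, SSSZ)), mul(mul(SZ, SZ), add(Z, Z)))))))
  [9] S(S(S(S(add(mul(SZ, SSSZ), mul(mul(SZ, SZ), add(Z, Z)))))))
  [10] S(S(S(S(add(add(SSSZ, mul(Z, SSSZ)), mul(mul(SZ, SZ), add(Z, Z)))))))
  [11] S(S(S(S(add(S(add(SSZ, mul(Z, SSSZ))), mul(mul(SZ, SZ), add(Z, Z)))))))
  [12] S(S(S(S(S(add(add(SSZ, mul(Z, SSSZ)), mul(mul(SZ, SZ), add(Z, Z))))))))
  [13] S(S(S(S(S(add(S(add(SZ, mul(Z, SSSZ))), mul(mul(SZ, SZ), add(Z, Z))))))))
  [14] S(S(S(S(S(S(add(add(SZ, mul(Z, SSSZ)), mul(mul(SZ, SZ), add(Z, Z)))))))))
  [15] S(S(S(S(S(S(add(S(add(Z, mul(Z, SSSZ))), mul(mul(SZ, SZ), add(Z, Z)))))))))
  [16] S(S(S(S(S(S(S(add(add(Z, mul(Z, SSSZ)), mul(mul(SZ, SZ), add(Z, Z))))))))))
  [17] S(S(S(S(S(S(S(add(mul(Z, SSSZ), mul(mul(SZ, SZ), add(Z, Z))))))))))
  [18] S(S(S(S(S(S(S(add(Z, mul(mul(SZ, SZ), add(Z, Z))))))))))
  [19] S(S(S(S(S(S(S(mul(mul(SZ, SZ), add(Z, Z)))))))))
  [20] S(S(S(S(S(S(S(mul(add(SZ, mul(Z, SZ)), add(Z, Z)))))))))
  [21] S(S(S(S(S(S(S(mul(S(add(Z, mul(Z, SZ))), add(Z, Z)))))))))
  [22] S(S(S(S(S(S(S(add(add(Z, Z), mul(add(Z, mul(Z, SZ)), add(Z, Z))))))))))
  [23] S(S(S(S(S(S(S(add(Z, mul(add(Z, mul(Z, SZ)), add(Z, Z))))))))))
  [24] S(S(S(S(S(S(S(mul(add(Z, mul(Z, SZ)), add(Z, Z)))))))))
  [25] S(S(S(S(S(S(S(mul(mul(Z, SZ), add(Z, Z)))))))))
  [26] S(S(S(S(S(S(S(mul(Z, add(Z, Z)))))))))
  [27] S^7(Z)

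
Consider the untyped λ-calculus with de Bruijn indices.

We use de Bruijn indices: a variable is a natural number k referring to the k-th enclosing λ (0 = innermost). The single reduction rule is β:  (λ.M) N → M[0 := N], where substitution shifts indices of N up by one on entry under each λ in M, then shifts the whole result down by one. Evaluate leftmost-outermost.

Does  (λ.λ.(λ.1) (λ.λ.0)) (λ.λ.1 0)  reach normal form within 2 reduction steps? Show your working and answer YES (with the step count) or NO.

  start: (λ.λ.(λ.1) (λ.λ.0)) (λ.λ.1 0)
  →1  λ.(λ.1) (λ.λ.0)
  →2  λ.0

Answer: YES — reaches normal form λ.0 in 2 ≤ 2 steps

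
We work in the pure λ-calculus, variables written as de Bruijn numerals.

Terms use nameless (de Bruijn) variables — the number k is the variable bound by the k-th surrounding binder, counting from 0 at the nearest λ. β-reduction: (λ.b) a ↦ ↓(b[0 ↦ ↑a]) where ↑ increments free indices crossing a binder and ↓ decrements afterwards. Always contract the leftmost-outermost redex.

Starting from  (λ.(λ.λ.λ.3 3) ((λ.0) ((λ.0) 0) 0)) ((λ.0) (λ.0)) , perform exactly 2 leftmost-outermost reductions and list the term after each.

Answer: after 2 steps: λ.λ.(λ.0) (λ.0) ((λ.0) (λ.0))

Derivation:
  start: (λ.(λ.λ.λ.3 3) ((λ.0) ((λ.0) 0) 0)) ((λ.0) (λ.0))
  [1] (λ.λ.λ.(λ.0) (λ.0) ((λ.0) (λ.0))) ((λ.0) ((λ.0) ((λ.0) (λ.0))) ((λ.0) (λ.0)))
  [2] λ.λ.(λ.0) (λ.0) ((λ.0) (λ.0))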